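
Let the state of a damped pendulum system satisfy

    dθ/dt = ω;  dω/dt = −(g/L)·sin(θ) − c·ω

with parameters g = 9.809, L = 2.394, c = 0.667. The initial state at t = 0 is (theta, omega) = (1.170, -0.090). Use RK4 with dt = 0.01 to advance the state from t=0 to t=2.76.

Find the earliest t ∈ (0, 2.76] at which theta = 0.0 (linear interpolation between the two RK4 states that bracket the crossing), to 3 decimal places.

t = 0.932

t=0.000: state=(1.170, -0.090)
step 1 (dt=0.01): k1=(-0.090, -3.713), k2=(-0.109, -3.699), k3=(-0.108, -3.699), k4=(-0.127, -3.686); state += dt/6·(k1+2k2+2k3+k4)
t=0.010: state=(1.169, -0.127)
t=0.020: state=(1.167, -0.164)
t=0.030: state=(1.166, -0.200)
continuing one RK4 step at a time; state shown every 10 steps (Δt=0.1):
t=0.100: state=(1.143, -0.447)
t=0.200: state=(1.082, -0.774)
t=0.300: state=(0.989, -1.066)
t=0.400: state=(0.870, -1.315)
t=0.500: state=(0.728, -1.514)
t=0.600: state=(0.569, -1.655)
t=0.700: state=(0.399, -1.733)
t=0.800: state=(0.225, -1.742)
t=0.900: state=(0.053, -1.684)
t=0.930: state=(0.003, -1.654)
next step: t=0.940: state=(-0.014, -1.643) — theta has crossed 0.0
linear interpolation between t=0.930 (0.00282) and t=0.940 (-0.01367) → t≈0.932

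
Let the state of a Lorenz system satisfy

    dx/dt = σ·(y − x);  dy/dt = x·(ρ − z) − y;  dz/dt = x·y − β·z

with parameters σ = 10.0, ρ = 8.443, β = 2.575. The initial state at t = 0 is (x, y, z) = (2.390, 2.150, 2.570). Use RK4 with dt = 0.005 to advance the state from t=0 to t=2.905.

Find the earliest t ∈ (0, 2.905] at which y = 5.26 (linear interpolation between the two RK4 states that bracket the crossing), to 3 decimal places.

t = 0.241

t=0.000: state=(2.390, 2.150, 2.570)
step 1 (dt=0.005): k1=(-2.400, 11.886, -1.479), k2=(-2.043, 11.830, -1.412), k3=(-2.053, 11.835, -1.411), k4=(-1.706, 11.784, -1.342); state += dt/6·(k1+2k2+2k3+k4)
t=0.005: state=(2.380, 2.209, 2.563)
t=0.010: state=(2.373, 2.268, 2.557)
t=0.015: state=(2.369, 2.326, 2.551)
continuing one RK4 step at a time; state shown every 20 steps (Δt=0.1):
t=0.100: state=(2.667, 3.324, 2.588)
t=0.200: state=(3.564, 4.663, 3.103)
t=0.240: state=(4.028, 5.244, 3.515)
next step: t=0.245: state=(4.089, 5.317, 3.577) — y has crossed 5.26
linear interpolation between t=0.240 (5.24436) and t=0.245 (5.31733) → t≈0.241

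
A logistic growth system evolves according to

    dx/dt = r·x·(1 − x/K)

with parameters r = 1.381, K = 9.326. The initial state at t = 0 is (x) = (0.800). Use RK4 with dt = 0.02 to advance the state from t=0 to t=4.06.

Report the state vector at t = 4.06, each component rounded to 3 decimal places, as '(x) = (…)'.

t=0.000: state=(0.800)
step 1 (dt=0.02): k1=(1.010), k2=(1.022), k3=(1.022), k4=(1.033); state += dt/6·(k1+2k2+2k3+k4)
t=0.020: state=(0.820)
t=0.040: state=(0.841)
t=0.060: state=(0.863)
continuing one RK4 step at a time; state shown every 10 steps (Δt=0.2):
t=0.200: state=(1.026)
t=0.400: state=(1.307)
t=0.600: state=(1.650)
t=0.800: state=(2.058)
t=1.000: state=(2.535)
t=1.200: state=(3.076)
t=1.400: state=(3.669)
t=1.600: state=(4.298)
t=1.800: state=(4.941)
t=2.000: state=(5.574)
t=2.200: state=(6.173)
t=2.400: state=(6.722)
t=2.600: state=(7.207)
t=2.800: state=(7.625)
t=3.000: state=(7.976)
t=3.200: state=(8.265)
t=3.400: state=(8.498)
t=3.600: state=(8.684)
t=3.800: state=(8.831)
t=4.000: state=(8.946)
t=4.060: state=(8.975)

(x) = (8.975)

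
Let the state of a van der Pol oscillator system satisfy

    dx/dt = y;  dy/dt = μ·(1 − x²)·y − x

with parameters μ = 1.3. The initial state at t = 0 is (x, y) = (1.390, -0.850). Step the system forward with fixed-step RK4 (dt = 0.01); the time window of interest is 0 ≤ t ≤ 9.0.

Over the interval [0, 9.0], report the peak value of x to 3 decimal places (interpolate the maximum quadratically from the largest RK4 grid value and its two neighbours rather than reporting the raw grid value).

max x = 2.013

t=0.000: state=(1.390, -0.850)
step 1 (dt=0.01): k1=(-0.850, -0.360), k2=(-0.852, -0.367), k3=(-0.852, -0.367), k4=(-0.854, -0.373); state += dt/6·(k1+2k2+2k3+k4)
t=0.010: state=(1.381, -0.854)
t=0.020: state=(1.373, -0.857)
t=0.030: state=(1.364, -0.861)
continuing one RK4 step at a time; state shown every 50 steps (Δt=0.5):
t=0.500: state=(0.890, -1.219)
t=1.000: state=(0.061, -2.251)
t=1.500: state=(-1.336, -2.728)
t=2.000: state=(-2.017, -0.199)
t=2.500: state=(-1.915, 0.419)
t=3.000: state=(-1.661, 0.588)
t=3.500: state=(-1.321, 0.793)
t=4.000: state=(-0.831, 1.227)
t=4.500: state=(0.014, 2.303)
t=5.000: state=(1.401, 2.570)
t=5.500: state=(2.009, 0.132)
t=6.000: state=(1.893, -0.432)
t=6.500: state=(1.633, -0.601)
t=7.000: state=(1.283, -0.819)
t=7.500: state=(0.774, -1.290)
t=8.000: state=(-0.122, -2.440)
t=8.500: state=(-1.513, -2.339)
t=9.000: state=(-2.013, -0.026)
largest grid value and its neighbours: x(5.550)=2.01274, x(5.560)=2.01281, x(5.570)=2.01268
parabola through these three points peaks at t≈5.558 with x≈2.01281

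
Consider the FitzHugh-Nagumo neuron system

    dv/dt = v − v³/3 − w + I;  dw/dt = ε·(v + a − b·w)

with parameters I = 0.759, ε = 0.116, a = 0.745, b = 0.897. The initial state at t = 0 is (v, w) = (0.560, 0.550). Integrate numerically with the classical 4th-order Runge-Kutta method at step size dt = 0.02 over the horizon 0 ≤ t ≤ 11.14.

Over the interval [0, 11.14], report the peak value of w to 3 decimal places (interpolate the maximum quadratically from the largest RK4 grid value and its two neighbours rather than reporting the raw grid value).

max w = 1.613

t=0.000: state=(0.560, 0.550)
step 1 (dt=0.02): k1=(0.710, 0.094), k2=(0.714, 0.095), k3=(0.714, 0.095), k4=(0.718, 0.096); state += dt/6·(k1+2k2+2k3+k4)
t=0.020: state=(0.574, 0.552)
t=0.040: state=(0.589, 0.554)
t=0.060: state=(0.603, 0.556)
continuing one RK4 step at a time; state shown every 25 steps (Δt=0.5):
t=0.500: state=(0.951, 0.607)
t=1.000: state=(1.324, 0.683)
t=1.500: state=(1.553, 0.773)
t=2.000: state=(1.636, 0.866)
t=2.500: state=(1.642, 0.957)
t=3.000: state=(1.614, 1.043)
t=3.500: state=(1.574, 1.122)
t=4.000: state=(1.527, 1.195)
t=4.500: state=(1.478, 1.262)
t=5.000: state=(1.427, 1.322)
t=5.500: state=(1.374, 1.376)
t=6.000: state=(1.319, 1.424)
t=6.500: state=(1.262, 1.467)
t=7.000: state=(1.202, 1.505)
t=7.500: state=(1.139, 1.537)
t=8.000: state=(1.071, 1.563)
t=8.500: state=(0.996, 1.585)
t=9.000: state=(0.911, 1.600)
t=9.500: state=(0.811, 1.610)
t=10.000: state=(0.690, 1.613)
t=10.500: state=(0.531, 1.608)
t=11.000: state=(0.310, 1.593)
t=11.140: state=(0.231, 1.586)
largest grid value and its neighbours: w(9.940)=1.61298, w(9.960)=1.61298, w(9.980)=1.61297
parabola through these three points peaks at t≈9.954 with w≈1.61298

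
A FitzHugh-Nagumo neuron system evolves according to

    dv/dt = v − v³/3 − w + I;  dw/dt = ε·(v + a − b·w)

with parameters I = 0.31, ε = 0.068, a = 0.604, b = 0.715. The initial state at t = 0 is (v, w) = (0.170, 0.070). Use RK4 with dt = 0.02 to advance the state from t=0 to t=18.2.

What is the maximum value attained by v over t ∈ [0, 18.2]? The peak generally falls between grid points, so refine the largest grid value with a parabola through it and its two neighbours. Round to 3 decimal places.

max v = 1.683

t=0.000: state=(0.170, 0.070)
step 1 (dt=0.02): k1=(0.408, 0.049), k2=(0.412, 0.049), k3=(0.412, 0.049), k4=(0.415, 0.050); state += dt/6·(k1+2k2+2k3+k4)
t=0.020: state=(0.178, 0.071)
t=0.040: state=(0.187, 0.072)
t=0.060: state=(0.195, 0.073)
continuing one RK4 step at a time; state shown every 50 steps (Δt=1):
t=1.000: state=(0.778, 0.136)
t=2.000: state=(1.487, 0.247)
t=3.000: state=(1.681, 0.383)
t=4.000: state=(1.652, 0.516)
t=5.000: state=(1.586, 0.639)
t=6.000: state=(1.510, 0.752)
t=7.000: state=(1.428, 0.854)
t=8.000: state=(1.337, 0.945)
t=9.000: state=(1.236, 1.026)
t=10.000: state=(1.116, 1.095)
t=11.000: state=(0.964, 1.153)
t=12.000: state=(0.744, 1.195)
t=13.000: state=(0.346, 1.216)
t=14.000: state=(-0.604, 1.195)
t=15.000: state=(-1.834, 1.091)
t=16.000: state=(-1.995, 0.949)
t=17.000: state=(-1.959, 0.813)
t=18.000: state=(-1.914, 0.686)
t=18.200: state=(-1.904, 0.662)
largest grid value and its neighbours: v(3.140)=1.68278, v(3.160)=1.68280, v(3.180)=1.68276
parabola through these three points peaks at t≈3.156 with v≈1.68280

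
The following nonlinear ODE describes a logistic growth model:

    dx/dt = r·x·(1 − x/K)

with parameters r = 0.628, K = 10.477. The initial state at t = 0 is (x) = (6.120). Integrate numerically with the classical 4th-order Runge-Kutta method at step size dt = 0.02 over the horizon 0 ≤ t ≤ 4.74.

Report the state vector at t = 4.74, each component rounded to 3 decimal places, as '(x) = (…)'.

t=0.000: state=(6.120)
step 1 (dt=0.02): k1=(1.598), k2=(1.597), k3=(1.597), k4=(1.595); state += dt/6·(k1+2k2+2k3+k4)
t=0.020: state=(6.152)
t=0.040: state=(6.184)
t=0.060: state=(6.216)
continuing one RK4 step at a time; state shown every 10 steps (Δt=0.2):
t=0.200: state=(6.436)
t=0.400: state=(6.743)
t=0.600: state=(7.039)
t=0.800: state=(7.323)
t=1.000: state=(7.592)
t=1.200: state=(7.847)
t=1.400: state=(8.087)
t=1.600: state=(8.311)
t=1.800: state=(8.519)
t=2.000: state=(8.711)
t=2.200: state=(8.888)
t=2.400: state=(9.050)
t=2.600: state=(9.198)
t=2.800: state=(9.332)
t=3.000: state=(9.454)
t=3.200: state=(9.564)
t=3.400: state=(9.664)
t=3.600: state=(9.753)
t=3.800: state=(9.833)
t=4.000: state=(9.905)
t=4.200: state=(9.969)
t=4.400: state=(10.027)
t=4.600: state=(10.078)
t=4.740: state=(10.110)

(x) = (10.110)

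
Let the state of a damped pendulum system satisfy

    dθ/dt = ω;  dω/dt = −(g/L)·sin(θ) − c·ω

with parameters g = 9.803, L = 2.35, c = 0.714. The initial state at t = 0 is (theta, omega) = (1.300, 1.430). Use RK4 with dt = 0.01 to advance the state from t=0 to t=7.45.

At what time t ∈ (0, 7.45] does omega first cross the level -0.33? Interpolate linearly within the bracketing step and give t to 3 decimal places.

t = 0.391

t=0.000: state=(1.300, 1.430)
step 1 (dt=0.01): k1=(1.430, -5.040), k2=(1.405, -5.030), k3=(1.405, -5.030), k4=(1.380, -5.020); state += dt/6·(k1+2k2+2k3+k4)
t=0.010: state=(1.314, 1.380)
t=0.020: state=(1.328, 1.330)
t=0.030: state=(1.341, 1.280)
continuing one RK4 step at a time; state shown every 25 steps (Δt=0.25):
t=0.250: state=(1.507, 0.252)
t=0.390: state=(1.501, -0.327)
next step: t=0.400: state=(1.497, -0.366) — omega has crossed -0.33
linear interpolation between t=0.390 (-0.32658) and t=0.400 (-0.36571) → t≈0.391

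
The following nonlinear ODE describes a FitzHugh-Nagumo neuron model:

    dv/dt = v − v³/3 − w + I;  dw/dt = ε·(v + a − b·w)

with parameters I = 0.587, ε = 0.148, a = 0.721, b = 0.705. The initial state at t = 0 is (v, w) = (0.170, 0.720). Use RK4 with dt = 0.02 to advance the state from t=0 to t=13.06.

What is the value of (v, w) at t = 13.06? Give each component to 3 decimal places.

t=0.000: state=(0.170, 0.720)
step 1 (dt=0.02): k1=(0.035, 0.057), k2=(0.035, 0.057), k3=(0.035, 0.057), k4=(0.035, 0.057); state += dt/6·(k1+2k2+2k3+k4)
t=0.020: state=(0.171, 0.721)
t=0.040: state=(0.171, 0.722)
t=0.060: state=(0.172, 0.723)
continuing one RK4 step at a time; state shown every 25 steps (Δt=0.5):
t=0.500: state=(0.184, 0.748)
t=1.000: state=(0.190, 0.776)
t=1.500: state=(0.181, 0.802)
t=2.000: state=(0.151, 0.825)
t=2.500: state=(0.088, 0.844)
t=3.000: state=(-0.025, 0.856)
t=3.500: state=(-0.216, 0.856)
t=4.000: state=(-0.516, 0.839)
t=4.500: state=(-0.924, 0.797)
t=5.000: state=(-1.328, 0.726)
t=5.500: state=(-1.578, 0.635)
t=6.000: state=(-1.668, 0.537)
t=6.500: state=(-1.673, 0.441)
t=7.000: state=(-1.644, 0.351)
t=7.500: state=(-1.603, 0.268)
t=8.000: state=(-1.557, 0.192)
t=8.500: state=(-1.508, 0.124)
t=9.000: state=(-1.459, 0.063)
t=9.500: state=(-1.408, 0.008)
t=10.000: state=(-1.357, -0.040)
t=10.500: state=(-1.305, -0.082)
t=11.000: state=(-1.252, -0.118)
t=11.500: state=(-1.198, -0.148)
t=12.000: state=(-1.142, -0.173)
t=12.500: state=(-1.083, -0.192)
t=13.000: state=(-1.022, -0.207)
t=13.060: state=(-1.014, -0.208)

(v, w) = (-1.014, -0.208)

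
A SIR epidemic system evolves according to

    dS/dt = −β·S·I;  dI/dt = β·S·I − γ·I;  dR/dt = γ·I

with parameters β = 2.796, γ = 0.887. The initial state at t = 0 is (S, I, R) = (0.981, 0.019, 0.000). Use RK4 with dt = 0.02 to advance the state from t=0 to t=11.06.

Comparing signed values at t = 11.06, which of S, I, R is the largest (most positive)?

t=0.000: state=(0.981, 0.019, 0.000)
step 1 (dt=0.02): k1=(-0.052, 0.035, 0.017), k2=(-0.053, 0.036, 0.017), k3=(-0.053, 0.036, 0.017), k4=(-0.054, 0.037, 0.017); state += dt/6·(k1+2k2+2k3+k4)
t=0.020: state=(0.980, 0.020, 0.000)
t=0.040: state=(0.979, 0.020, 0.001)
t=0.060: state=(0.978, 0.021, 0.001)
continuing one RK4 step at a time; state shown every 25 steps (Δt=0.5):
t=0.500: state=(0.939, 0.047, 0.014)
t=1.000: state=(0.848, 0.106, 0.046)
t=1.500: state=(0.687, 0.200, 0.113)
t=2.000: state=(0.485, 0.291, 0.223)
t=2.500: state=(0.313, 0.325, 0.363)
t=3.000: state=(0.202, 0.296, 0.502)
t=3.500: state=(0.138, 0.240, 0.621)
t=4.000: state=(0.103, 0.182, 0.715)
t=4.500: state=(0.083, 0.133, 0.784)
t=5.000: state=(0.071, 0.095, 0.834)
t=5.500: state=(0.063, 0.067, 0.870)
t=6.000: state=(0.058, 0.047, 0.895)
t=6.500: state=(0.055, 0.032, 0.912)
t=7.000: state=(0.053, 0.022, 0.924)
t=7.500: state=(0.052, 0.016, 0.933)
t=8.000: state=(0.051, 0.011, 0.938)
t=8.500: state=(0.050, 0.007, 0.942)
t=9.000: state=(0.050, 0.005, 0.945)
t=9.500: state=(0.050, 0.003, 0.947)
t=10.000: state=(0.049, 0.002, 0.948)
t=10.500: state=(0.049, 0.002, 0.949)
t=11.000: state=(0.049, 0.001, 0.950)
t=11.060: state=(0.049, 0.001, 0.950)
compare at T: S=0.049, I=0.001, R=0.950

largest component: R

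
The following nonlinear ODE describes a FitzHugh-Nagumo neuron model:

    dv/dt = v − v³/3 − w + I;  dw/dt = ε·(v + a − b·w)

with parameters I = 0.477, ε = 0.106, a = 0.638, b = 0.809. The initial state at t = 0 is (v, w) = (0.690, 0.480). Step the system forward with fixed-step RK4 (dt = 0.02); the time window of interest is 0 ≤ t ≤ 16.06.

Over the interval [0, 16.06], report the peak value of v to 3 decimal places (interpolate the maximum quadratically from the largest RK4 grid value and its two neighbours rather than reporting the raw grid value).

max v = 1.524

t=0.000: state=(0.690, 0.480)
step 1 (dt=0.02): k1=(0.577, 0.100), k2=(0.580, 0.100), k3=(0.580, 0.100), k4=(0.581, 0.101); state += dt/6·(k1+2k2+2k3+k4)
t=0.020: state=(0.702, 0.482)
t=0.040: state=(0.713, 0.484)
t=0.060: state=(0.725, 0.486)
continuing one RK4 step at a time; state shown every 50 steps (Δt=1):
t=1.000: state=(1.266, 0.606)
t=2.000: state=(1.513, 0.766)
t=3.000: state=(1.498, 0.922)
t=4.000: state=(1.409, 1.059)
t=5.000: state=(1.294, 1.174)
t=6.000: state=(1.157, 1.267)
t=7.000: state=(0.989, 1.337)
t=8.000: state=(0.753, 1.381)
t=9.000: state=(0.342, 1.390)
t=10.000: state=(-0.606, 1.334)
t=11.000: state=(-1.799, 1.158)
t=12.000: state=(-1.940, 0.933)
t=13.000: state=(-1.876, 0.727)
t=14.000: state=(-1.800, 0.545)
t=15.000: state=(-1.724, 0.386)
t=16.000: state=(-1.649, 0.248)
t=16.060: state=(-1.645, 0.240)
largest grid value and its neighbours: v(2.320)=1.52418, v(2.340)=1.52422, v(2.360)=1.52419
parabola through these three points peaks at t≈2.342 with v≈1.52422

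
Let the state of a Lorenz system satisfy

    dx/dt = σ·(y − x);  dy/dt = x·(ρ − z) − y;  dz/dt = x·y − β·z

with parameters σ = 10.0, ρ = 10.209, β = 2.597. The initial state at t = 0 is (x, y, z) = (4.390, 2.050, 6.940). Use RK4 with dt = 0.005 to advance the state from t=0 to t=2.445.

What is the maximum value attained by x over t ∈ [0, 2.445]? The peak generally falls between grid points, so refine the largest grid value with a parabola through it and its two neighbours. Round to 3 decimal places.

t=0.000: state=(4.390, 2.050, 6.940)
step 1 (dt=0.005): k1=(-23.400, 12.301, -9.024), k2=(-22.507, 12.177, -8.952), k3=(-22.533, 12.184, -8.949), k4=(-21.664, 12.063, -8.878); state += dt/6·(k1+2k2+2k3+k4)
t=0.005: state=(4.277, 2.111, 6.895)
t=0.010: state=(4.173, 2.171, 6.851)
t=0.015: state=(4.077, 2.229, 6.808)
continuing one RK4 step at a time; state shown every 20 steps (Δt=0.1):
t=0.100: state=(3.319, 3.133, 6.192)
t=0.200: state=(3.587, 4.198, 5.878)
t=0.300: state=(4.407, 5.390, 6.229)
t=0.400: state=(5.449, 6.485, 7.422)
t=0.500: state=(6.312, 6.911, 9.277)
t=0.600: state=(6.505, 6.262, 10.956)
t=0.700: state=(5.889, 4.984, 11.537)
t=0.800: state=(4.902, 3.930, 10.986)
t=0.900: state=(4.081, 3.446, 9.898)
t=1.000: state=(3.656, 3.439, 8.782)
t=1.100: state=(3.624, 3.763, 7.913)
t=1.200: state=(3.908, 4.323, 7.438)
t=1.300: state=(4.424, 5.021, 7.455)
t=1.400: state=(5.051, 5.677, 8.002)
t=1.500: state=(5.597, 6.020, 8.951)
t=1.600: state=(5.830, 5.851, 9.931)
t=1.700: state=(5.641, 5.265, 10.487)
t=1.800: state=(5.157, 4.611, 10.429)
t=1.900: state=(4.637, 4.176, 9.919)
t=2.000: state=(4.282, 4.043, 9.244)
t=2.100: state=(4.167, 4.172, 8.644)
t=2.200: state=(4.278, 4.487, 8.269)
t=2.300: state=(4.560, 4.899, 8.205)
t=2.400: state=(4.922, 5.288, 8.466)
t=2.445: state=(5.081, 5.417, 8.671)
largest grid value and its neighbours: x(0.570)=6.53774, x(0.575)=6.53778, x(0.580)=6.53557
parabola through these three points peaks at t≈0.573 with x≈6.53804

max x = 6.538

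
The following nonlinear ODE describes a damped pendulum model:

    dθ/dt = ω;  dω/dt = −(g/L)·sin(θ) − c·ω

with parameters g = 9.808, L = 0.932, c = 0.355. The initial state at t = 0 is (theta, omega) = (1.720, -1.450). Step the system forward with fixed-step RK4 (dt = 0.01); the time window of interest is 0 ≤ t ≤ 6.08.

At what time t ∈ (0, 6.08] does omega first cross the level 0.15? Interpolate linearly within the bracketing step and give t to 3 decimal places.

t=0.000: state=(1.720, -1.450)
step 1 (dt=0.01): k1=(-1.450, -9.892), k2=(-1.499, -9.885), k3=(-1.499, -9.886), k4=(-1.549, -9.879); state += dt/6·(k1+2k2+2k3+k4)
t=0.010: state=(1.705, -1.549)
t=0.020: state=(1.689, -1.648)
t=0.030: state=(1.672, -1.746)
continuing one RK4 step at a time; state shown every 20 steps (Δt=0.2):
t=0.200: state=(1.236, -3.358)
t=0.400: state=(0.419, -4.604)
t=0.600: state=(-0.492, -4.193)
t=0.800: state=(-1.163, -2.392)
t=1.000: state=(-1.428, -0.259)
t=1.030: state=(-1.431, 0.054)
next step: t=1.040: state=(-1.430, 0.158) — omega has crossed 0.15
linear interpolation between t=1.030 (0.05432) and t=1.040 (0.15815) → t≈1.039

t = 1.039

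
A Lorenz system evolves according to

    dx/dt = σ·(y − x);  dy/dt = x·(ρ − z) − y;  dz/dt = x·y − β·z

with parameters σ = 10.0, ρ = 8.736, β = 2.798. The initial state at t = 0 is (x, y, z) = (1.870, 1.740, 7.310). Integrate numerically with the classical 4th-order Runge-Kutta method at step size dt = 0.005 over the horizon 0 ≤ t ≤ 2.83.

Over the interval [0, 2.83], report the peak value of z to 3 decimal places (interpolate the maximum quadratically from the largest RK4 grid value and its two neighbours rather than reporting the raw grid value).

max z = 10.081

t=0.000: state=(1.870, 1.740, 7.310)
step 1 (dt=0.005): k1=(-1.300, 0.927, -17.200), k2=(-1.244, 1.000, -17.081), k3=(-1.244, 0.999, -17.081), k4=(-1.188, 1.072, -16.962); state += dt/6·(k1+2k2+2k3+k4)
t=0.005: state=(1.864, 1.745, 7.225)
t=0.010: state=(1.858, 1.751, 7.140)
t=0.015: state=(1.853, 1.757, 7.057)
continuing one RK4 step at a time; state shown every 20 steps (Δt=0.1):
t=0.100: state=(1.857, 1.964, 5.821)
t=0.200: state=(2.082, 2.426, 4.774)
t=0.300: state=(2.548, 3.139, 4.170)
t=0.400: state=(3.271, 4.125, 4.078)
t=0.500: state=(4.241, 5.308, 4.644)
t=0.600: state=(5.328, 6.374, 5.994)
t=0.700: state=(6.177, 6.743, 7.905)
t=0.800: state=(6.333, 6.057, 9.545)
t=0.900: state=(5.701, 4.800, 10.078)
t=1.000: state=(4.729, 3.776, 9.539)
t=1.100: state=(3.920, 3.288, 8.512)
t=1.200: state=(3.484, 3.239, 7.467)
t=1.300: state=(3.408, 3.488, 6.642)
t=1.400: state=(3.618, 3.946, 6.155)
t=1.500: state=(4.038, 4.537, 6.071)
t=1.600: state=(4.578, 5.137, 6.420)
t=1.700: state=(5.101, 5.558, 7.137)
t=1.800: state=(5.432, 5.612, 7.993)
t=1.900: state=(5.439, 5.276, 8.646)
t=2.000: state=(5.144, 4.746, 8.851)
t=2.100: state=(4.713, 4.281, 8.620)
t=2.200: state=(4.333, 4.022, 8.138)
t=2.300: state=(4.113, 3.986, 7.613)
t=2.400: state=(4.078, 4.131, 7.196)
t=2.500: state=(4.204, 4.395, 6.976)
t=2.600: state=(4.438, 4.704, 6.991)
t=2.700: state=(4.709, 4.971, 7.224)
t=2.800: state=(4.934, 5.109, 7.594)
t=2.830: state=(4.981, 5.117, 7.712)
largest grid value and its neighbours: z(0.890)=10.08043, z(0.895)=10.08054, z(0.900)=10.07778
parabola through these three points peaks at t≈0.893 with z≈10.08084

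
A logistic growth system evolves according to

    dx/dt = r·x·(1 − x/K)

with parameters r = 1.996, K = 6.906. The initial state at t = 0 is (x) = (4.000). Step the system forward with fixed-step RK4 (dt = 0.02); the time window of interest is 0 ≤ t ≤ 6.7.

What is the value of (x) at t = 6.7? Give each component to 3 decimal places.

t=0.000: state=(4.000)
step 1 (dt=0.02): k1=(3.360), k2=(3.349), k3=(3.349), k4=(3.337); state += dt/6·(k1+2k2+2k3+k4)
t=0.020: state=(4.067)
t=0.040: state=(4.133)
t=0.060: state=(4.199)
continuing one RK4 step at a time; state shown every 25 steps (Δt=0.5):
t=0.500: state=(5.447)
t=1.000: state=(6.286)
t=1.500: state=(6.664)
t=2.000: state=(6.815)
t=2.500: state=(6.872)
t=3.000: state=(6.893)
t=3.500: state=(6.901)
t=4.000: state=(6.904)
t=4.500: state=(6.905)
t=5.000: state=(6.906)
t=5.500: state=(6.906)
t=6.000: state=(6.906)
t=6.500: state=(6.906)
t=6.700: state=(6.906)

(x) = (6.906)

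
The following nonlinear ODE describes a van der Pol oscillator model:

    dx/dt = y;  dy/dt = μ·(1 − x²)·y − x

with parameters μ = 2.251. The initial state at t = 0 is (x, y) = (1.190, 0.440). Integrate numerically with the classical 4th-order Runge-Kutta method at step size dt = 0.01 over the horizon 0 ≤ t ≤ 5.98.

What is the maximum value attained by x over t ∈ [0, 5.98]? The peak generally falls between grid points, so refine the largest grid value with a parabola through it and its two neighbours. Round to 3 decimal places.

max x = 1.253

t=0.000: state=(1.190, 0.440)
step 1 (dt=0.01): k1=(0.440, -1.602), k2=(0.432, -1.602), k3=(0.432, -1.602), k4=(0.424, -1.601); state += dt/6·(k1+2k2+2k3+k4)
t=0.010: state=(1.194, 0.424)
t=0.020: state=(1.198, 0.408)
t=0.030: state=(1.202, 0.392)
continuing one RK4 step at a time; state shown every 20 steps (Δt=0.2):
t=0.200: state=(1.247, 0.133)
t=0.400: state=(1.247, -0.117)
t=0.600: state=(1.203, -0.314)
t=0.800: state=(1.124, -0.483)
t=1.000: state=(1.010, -0.662)
t=1.200: state=(0.855, -0.893)
t=1.400: state=(0.644, -1.251)
t=1.600: state=(0.338, -1.869)
t=1.800: state=(-0.134, -2.924)
t=2.000: state=(-0.838, -3.976)
t=2.200: state=(-1.573, -2.908)
t=2.400: state=(-1.934, -0.856)
t=2.600: state=(-2.003, -0.010)
t=2.800: state=(-1.978, 0.218)
t=3.000: state=(-1.926, 0.284)
t=3.200: state=(-1.866, 0.313)
t=3.400: state=(-1.801, 0.335)
t=3.600: state=(-1.732, 0.358)
t=3.800: state=(-1.658, 0.384)
t=4.000: state=(-1.578, 0.417)
t=4.200: state=(-1.491, 0.457)
t=4.400: state=(-1.394, 0.511)
t=4.600: state=(-1.285, 0.584)
t=4.800: state=(-1.159, 0.688)
t=5.000: state=(-1.007, 0.845)
t=5.200: state=(-0.814, 1.100)
t=5.400: state=(-0.554, 1.547)
t=5.600: state=(-0.171, 2.360)
t=5.800: state=(0.422, 3.615)
t=5.980: state=(1.139, 4.037)
largest grid value and its neighbours: x(0.290)=1.25317, x(0.300)=1.25324, x(0.310)=1.25317
parabola through these three points peaks at t≈0.300 with x≈1.25324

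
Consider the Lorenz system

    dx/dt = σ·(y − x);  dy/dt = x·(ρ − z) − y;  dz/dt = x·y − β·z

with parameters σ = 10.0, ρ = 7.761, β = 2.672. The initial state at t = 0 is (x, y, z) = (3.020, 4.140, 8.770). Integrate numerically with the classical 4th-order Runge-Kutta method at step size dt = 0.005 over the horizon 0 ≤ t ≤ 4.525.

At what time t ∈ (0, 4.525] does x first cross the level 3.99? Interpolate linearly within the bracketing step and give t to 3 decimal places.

t = 0.615

t=0.000: state=(3.020, 4.140, 8.770)
step 1 (dt=0.005): k1=(11.200, -7.187, -10.931), k2=(10.740, -7.114, -10.796), k3=(10.754, -7.114, -10.802), k4=(10.307, -7.040, -10.673); state += dt/6·(k1+2k2+2k3+k4)
t=0.005: state=(3.074, 4.104, 8.716)
t=0.010: state=(3.123, 4.070, 8.663)
t=0.015: state=(3.168, 4.036, 8.612)
continuing one RK4 step at a time; state shown every 40 steps (Δt=0.2):
t=0.200: state=(3.456, 3.353, 7.055)
t=0.400: state=(3.446, 3.577, 5.938)
t=0.600: state=(3.939, 4.269, 5.730)
t=0.615: state=(3.989, 4.325, 5.755)
next step: t=0.620: state=(4.006, 4.343, 5.765) — x has crossed 3.99
linear interpolation between t=0.615 (3.98919) and t=0.620 (4.00602) → t≈0.615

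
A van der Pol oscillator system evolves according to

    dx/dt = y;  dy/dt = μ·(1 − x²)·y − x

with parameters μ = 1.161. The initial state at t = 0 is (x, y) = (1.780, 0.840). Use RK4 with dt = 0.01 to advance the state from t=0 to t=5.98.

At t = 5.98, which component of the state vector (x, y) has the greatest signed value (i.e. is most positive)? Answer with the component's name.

largest component: y

t=0.000: state=(1.780, 0.840)
step 1 (dt=0.01): k1=(0.840, -3.895), k2=(0.821, -3.864), k3=(0.821, -3.864), k4=(0.801, -3.833); state += dt/6·(k1+2k2+2k3+k4)
t=0.010: state=(1.788, 0.801)
t=0.020: state=(1.796, 0.763)
t=0.030: state=(1.803, 0.726)
continuing one RK4 step at a time; state shown every 20 steps (Δt=0.2):
t=0.200: state=(1.879, 0.201)
t=0.400: state=(1.878, -0.173)
t=0.600: state=(1.821, -0.382)
t=0.800: state=(1.731, -0.512)
t=1.000: state=(1.618, -0.611)
t=1.200: state=(1.486, -0.706)
t=1.400: state=(1.335, -0.814)
t=1.600: state=(1.159, -0.950)
t=1.800: state=(0.951, -1.134)
t=2.000: state=(0.700, -1.391)
t=2.200: state=(0.388, -1.753)
t=2.400: state=(-0.009, -2.231)
t=2.600: state=(-0.505, -2.708)
t=2.800: state=(-1.065, -2.783)
t=3.000: state=(-1.564, -2.084)
t=3.200: state=(-1.875, -1.028)
t=3.400: state=(-1.996, -0.252)
t=3.600: state=(-2.000, 0.163)
t=3.800: state=(-1.944, 0.371)
t=4.000: state=(-1.857, 0.488)
t=4.200: state=(-1.751, 0.571)
t=4.400: state=(-1.629, 0.647)
t=4.600: state=(-1.492, 0.730)
t=4.800: state=(-1.336, 0.832)
t=5.000: state=(-1.157, 0.966)
t=5.200: state=(-0.947, 1.150)
t=5.400: state=(-0.692, 1.410)
t=5.600: state=(-0.375, 1.778)
t=5.800: state=(0.027, 2.261)
t=5.980: state=(0.475, 2.696)
compare at T: x=0.475, y=2.696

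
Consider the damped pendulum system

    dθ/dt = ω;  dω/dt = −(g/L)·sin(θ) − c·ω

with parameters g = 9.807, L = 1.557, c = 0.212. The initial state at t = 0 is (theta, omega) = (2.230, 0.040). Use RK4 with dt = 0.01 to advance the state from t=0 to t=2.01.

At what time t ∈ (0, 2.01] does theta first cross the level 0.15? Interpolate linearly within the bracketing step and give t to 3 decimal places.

t = 0.907

t=0.000: state=(2.230, 0.040)
step 1 (dt=0.01): k1=(0.040, -4.987), k2=(0.015, -4.981), k3=(0.015, -4.982), k4=(-0.010, -4.976); state += dt/6·(k1+2k2+2k3+k4)
t=0.010: state=(2.230, -0.010)
t=0.020: state=(2.230, -0.060)
t=0.030: state=(2.229, -0.109)
continuing one RK4 step at a time; state shown every 10 steps (Δt=0.1):
t=0.100: state=(2.209, -0.456)
t=0.200: state=(2.139, -0.958)
t=0.300: state=(2.017, -1.481)
t=0.400: state=(1.841, -2.032)
t=0.500: state=(1.610, -2.603)
t=0.600: state=(1.321, -3.167)
t=0.700: state=(0.978, -3.667)
t=0.800: state=(0.592, -4.029)
t=0.900: state=(0.180, -4.178)
next step: t=0.910: state=(0.138, -4.179) — theta has crossed 0.15
linear interpolation between t=0.900 (0.17976) and t=0.910 (0.13797) → t≈0.907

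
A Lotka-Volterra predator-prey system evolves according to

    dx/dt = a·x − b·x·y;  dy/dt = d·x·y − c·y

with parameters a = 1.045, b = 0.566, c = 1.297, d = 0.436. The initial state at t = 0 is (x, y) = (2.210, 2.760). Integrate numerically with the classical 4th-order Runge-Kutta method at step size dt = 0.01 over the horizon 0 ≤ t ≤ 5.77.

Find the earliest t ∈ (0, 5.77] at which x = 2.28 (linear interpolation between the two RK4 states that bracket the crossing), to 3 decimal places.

t = 1.949

t=0.000: state=(2.210, 2.760)
step 1 (dt=0.01): k1=(-1.143, -0.920), k2=(-1.134, -0.926), k3=(-1.134, -0.926), k4=(-1.126, -0.931); state += dt/6·(k1+2k2+2k3+k4)
t=0.010: state=(2.199, 2.751)
t=0.020: state=(2.187, 2.741)
t=0.030: state=(2.176, 2.732)
continuing one RK4 step at a time; state shown every 20 steps (Δt=0.2):
t=0.200: state=(2.015, 2.559)
t=0.400: state=(1.882, 2.339)
t=0.600: state=(1.802, 2.118)
t=0.800: state=(1.769, 1.909)
t=1.000: state=(1.776, 1.718)
t=1.200: state=(1.819, 1.550)
t=1.400: state=(1.897, 1.406)
t=1.600: state=(2.008, 1.286)
t=1.800: state=(2.152, 1.189)
t=1.940: state=(2.272, 1.135)
next step: t=1.950: state=(2.281, 1.132) — x has crossed 2.28
linear interpolation between t=1.940 (2.27187) and t=1.950 (2.28106) → t≈1.949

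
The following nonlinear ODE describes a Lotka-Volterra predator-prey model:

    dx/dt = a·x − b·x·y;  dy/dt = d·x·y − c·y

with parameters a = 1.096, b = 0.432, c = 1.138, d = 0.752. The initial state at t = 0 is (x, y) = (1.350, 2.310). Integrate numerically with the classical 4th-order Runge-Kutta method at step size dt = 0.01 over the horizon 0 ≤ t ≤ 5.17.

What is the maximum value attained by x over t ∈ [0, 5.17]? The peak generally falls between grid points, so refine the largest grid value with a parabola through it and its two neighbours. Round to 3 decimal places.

t=0.000: state=(1.350, 2.310)
step 1 (dt=0.01): k1=(0.132, -0.284), k2=(0.133, -0.282), k3=(0.133, -0.282), k4=(0.134, -0.281); state += dt/6·(k1+2k2+2k3+k4)
t=0.010: state=(1.351, 2.307)
t=0.020: state=(1.353, 2.304)
t=0.030: state=(1.354, 2.302)
continuing one RK4 step at a time; state shown every 20 steps (Δt=0.2):
t=0.200: state=(1.380, 2.259)
t=0.400: state=(1.416, 2.220)
t=0.600: state=(1.457, 2.194)
t=0.800: state=(1.502, 2.183)
t=1.000: state=(1.548, 2.187)
t=1.200: state=(1.595, 2.206)
t=1.400: state=(1.639, 2.241)
t=1.600: state=(1.678, 2.290)
t=1.800: state=(1.709, 2.354)
t=2.000: state=(1.731, 2.428)
t=2.200: state=(1.741, 2.512)
t=2.400: state=(1.739, 2.599)
t=2.600: state=(1.723, 2.686)
t=2.800: state=(1.695, 2.767)
t=3.000: state=(1.656, 2.835)
t=3.200: state=(1.610, 2.887)
t=3.400: state=(1.560, 2.919)
t=3.600: state=(1.509, 2.928)
t=3.800: state=(1.459, 2.915)
t=4.000: state=(1.414, 2.881)
t=4.200: state=(1.376, 2.830)
t=4.400: state=(1.345, 2.765)
t=4.600: state=(1.323, 2.691)
t=4.800: state=(1.310, 2.613)
t=5.000: state=(1.306, 2.533)
t=5.170: state=(1.309, 2.467)
largest grid value and its neighbours: x(2.250)=1.74194, x(2.260)=1.74195, x(2.270)=1.74193
parabola through these three points peaks at t≈2.259 with x≈1.74195

max x = 1.742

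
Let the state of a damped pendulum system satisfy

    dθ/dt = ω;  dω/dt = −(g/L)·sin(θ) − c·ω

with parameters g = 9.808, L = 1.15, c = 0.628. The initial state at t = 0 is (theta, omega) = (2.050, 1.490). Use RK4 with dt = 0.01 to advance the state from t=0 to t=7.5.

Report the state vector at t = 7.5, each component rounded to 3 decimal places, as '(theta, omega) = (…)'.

t=0.000: state=(2.050, 1.490)
step 1 (dt=0.01): k1=(1.490, -8.504), k2=(1.447, -8.448), k3=(1.448, -8.449), k4=(1.406, -8.393); state += dt/6·(k1+2k2+2k3+k4)
t=0.010: state=(2.064, 1.406)
t=0.020: state=(2.078, 1.322)
t=0.030: state=(2.091, 1.240)
continuing one RK4 step at a time; state shown every 25 steps (Δt=0.25):
t=0.250: state=(2.181, -0.370)
t=0.500: state=(1.879, -2.051)
t=0.750: state=(1.156, -3.682)
t=1.000: state=(0.124, -4.271)
t=1.250: state=(-0.811, -2.937)
t=1.500: state=(-1.277, -0.771)
t=1.750: state=(-1.212, 1.234)
t=2.000: state=(-0.706, 2.678)
t=2.250: state=(0.026, 2.924)
t=2.500: state=(0.639, 1.807)
t=2.750: state=(0.884, 0.133)
t=3.000: state=(0.723, -1.343)
t=3.250: state=(0.272, -2.099)
t=3.500: state=(-0.237, -1.803)
t=3.750: state=(-0.563, -0.728)
t=4.000: state=(-0.589, 0.495)
t=4.250: state=(-0.348, 1.337)
t=4.500: state=(0.019, 1.460)
t=4.750: state=(0.323, 0.882)
t=5.000: state=(0.433, -0.011)
t=5.250: state=(0.329, -0.769)
t=5.500: state=(0.087, -1.071)
t=5.750: state=(-0.160, -0.827)
t=6.000: state=(-0.297, -0.233)
t=6.250: state=(-0.275, 0.381)
t=6.500: state=(-0.129, 0.731)
t=6.750: state=(0.057, 0.689)
t=7.000: state=(0.189, 0.329)
t=7.250: state=(0.213, -0.132)
t=7.500: state=(0.134, -0.465)

(theta, omega) = (0.134, -0.465)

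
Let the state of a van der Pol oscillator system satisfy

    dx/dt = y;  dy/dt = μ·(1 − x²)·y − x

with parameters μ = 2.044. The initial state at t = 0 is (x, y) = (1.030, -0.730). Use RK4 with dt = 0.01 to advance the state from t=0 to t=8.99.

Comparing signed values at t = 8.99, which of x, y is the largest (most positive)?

t=0.000: state=(1.030, -0.730)
step 1 (dt=0.01): k1=(-0.730, -0.939), k2=(-0.735, -0.946), k3=(-0.735, -0.946), k4=(-0.739, -0.953); state += dt/6·(k1+2k2+2k3+k4)
t=0.010: state=(1.023, -0.739)
t=0.020: state=(1.015, -0.749)
t=0.030: state=(1.008, -0.759)
continuing one RK4 step at a time; state shown every 50 steps (Δt=0.5):
t=0.500: state=(0.498, -1.556)
t=1.000: state=(-0.811, -3.755)
t=1.500: state=(-1.981, -0.435)
t=2.000: state=(-1.936, 0.297)
t=2.500: state=(-1.765, 0.377)
t=3.000: state=(-1.557, 0.461)
t=3.500: state=(-1.293, 0.616)
t=4.000: state=(-0.905, 0.999)
t=4.500: state=(-0.144, 2.341)
t=5.000: state=(1.523, 3.018)
t=5.500: state=(2.017, -0.104)
t=6.000: state=(1.886, -0.333)
t=6.500: state=(1.703, -0.400)
t=7.000: state=(1.481, -0.499)
t=7.500: state=(1.188, -0.699)
t=8.000: state=(0.727, -1.251)
t=8.500: state=(-0.298, -3.214)
t=8.990: state=(-1.859, -1.477)
compare at T: x=-1.859, y=-1.477

largest component: y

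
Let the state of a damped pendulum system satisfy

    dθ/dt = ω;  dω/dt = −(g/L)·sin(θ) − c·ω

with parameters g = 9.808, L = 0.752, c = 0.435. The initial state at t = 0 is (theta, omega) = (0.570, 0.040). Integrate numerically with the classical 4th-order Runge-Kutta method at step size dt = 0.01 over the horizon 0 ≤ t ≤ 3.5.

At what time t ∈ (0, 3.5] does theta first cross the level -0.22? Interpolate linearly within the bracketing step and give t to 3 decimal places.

t = 0.595

t=0.000: state=(0.570, 0.040)
step 1 (dt=0.01): k1=(0.040, -7.056), k2=(0.005, -7.042), k3=(0.005, -7.041), k4=(-0.030, -7.025); state += dt/6·(k1+2k2+2k3+k4)
t=0.010: state=(0.570, -0.030)
t=0.020: state=(0.569, -0.100)
t=0.030: state=(0.568, -0.170)
continuing one RK4 step at a time; state shown every 20 steps (Δt=0.2):
t=0.200: state=(0.445, -1.221)
t=0.400: state=(0.125, -1.838)
t=0.590: state=(-0.212, -1.574)
next step: t=0.600: state=(-0.228, -1.539) — theta has crossed -0.22
linear interpolation between t=0.590 (-0.21199) and t=0.600 (-0.22756) → t≈0.595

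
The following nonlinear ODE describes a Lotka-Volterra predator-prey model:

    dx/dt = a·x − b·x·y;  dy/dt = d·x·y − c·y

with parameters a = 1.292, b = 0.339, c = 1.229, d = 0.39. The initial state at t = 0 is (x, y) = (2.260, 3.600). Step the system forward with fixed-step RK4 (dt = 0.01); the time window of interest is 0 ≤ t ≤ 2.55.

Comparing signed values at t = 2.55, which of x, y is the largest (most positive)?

largest component: x

t=0.000: state=(2.260, 3.600)
step 1 (dt=0.01): k1=(0.162, -1.251), k2=(0.167, -1.248), k3=(0.167, -1.248), k4=(0.172, -1.245); state += dt/6·(k1+2k2+2k3+k4)
t=0.010: state=(2.262, 3.588)
t=0.020: state=(2.263, 3.575)
t=0.030: state=(2.265, 3.563)
continuing one RK4 step at a time; state shown every 10 steps (Δt=0.1):
t=0.100: state=(2.281, 3.478)
t=0.200: state=(2.311, 3.364)
t=0.300: state=(2.351, 3.258)
t=0.400: state=(2.399, 3.161)
t=0.500: state=(2.457, 3.073)
t=0.600: state=(2.522, 2.995)
t=0.700: state=(2.596, 2.926)
t=0.800: state=(2.678, 2.868)
t=0.900: state=(2.767, 2.820)
t=1.000: state=(2.864, 2.784)
t=1.100: state=(2.967, 2.758)
t=1.200: state=(3.075, 2.744)
t=1.300: state=(3.189, 2.742)
t=1.400: state=(3.306, 2.752)
t=1.500: state=(3.426, 2.775)
t=1.600: state=(3.546, 2.812)
t=1.700: state=(3.665, 2.862)
t=1.800: state=(3.781, 2.927)
t=1.900: state=(3.891, 3.006)
t=2.000: state=(3.993, 3.100)
t=2.100: state=(4.083, 3.209)
t=2.200: state=(4.158, 3.333)
t=2.300: state=(4.217, 3.471)
t=2.400: state=(4.255, 3.621)
t=2.500: state=(4.271, 3.782)
t=2.550: state=(4.270, 3.865)
compare at T: x=4.270, y=3.865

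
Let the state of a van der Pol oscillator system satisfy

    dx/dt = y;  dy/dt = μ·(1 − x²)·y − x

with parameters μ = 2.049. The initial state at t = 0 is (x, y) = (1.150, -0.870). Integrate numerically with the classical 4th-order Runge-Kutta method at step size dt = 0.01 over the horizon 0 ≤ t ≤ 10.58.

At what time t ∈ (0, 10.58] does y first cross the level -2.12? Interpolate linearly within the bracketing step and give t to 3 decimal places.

t=0.000: state=(1.150, -0.870)
step 1 (dt=0.01): k1=(-0.870, -0.575), k2=(-0.873, -0.587), k3=(-0.873, -0.587), k4=(-0.876, -0.598); state += dt/6·(k1+2k2+2k3+k4)
t=0.010: state=(1.141, -0.876)
t=0.020: state=(1.132, -0.882)
t=0.030: state=(1.124, -0.888)
continuing one RK4 step at a time; state shown every 50 steps (Δt=0.5):
t=0.500: state=(0.581, -1.578)
t=0.650: state=(0.308, -2.090)
next step: t=0.660: state=(0.287, -2.133) — y has crossed -2.12
linear interpolation between t=0.650 (-2.09030) and t=0.660 (-2.13270) → t≈0.657

t = 0.657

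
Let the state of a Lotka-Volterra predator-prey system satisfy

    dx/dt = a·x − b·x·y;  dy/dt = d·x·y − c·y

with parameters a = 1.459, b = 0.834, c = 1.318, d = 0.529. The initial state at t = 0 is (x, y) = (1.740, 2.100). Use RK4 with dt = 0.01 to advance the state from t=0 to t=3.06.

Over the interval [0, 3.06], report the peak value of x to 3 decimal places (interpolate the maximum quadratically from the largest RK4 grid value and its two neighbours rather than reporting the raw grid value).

t=0.000: state=(1.740, 2.100)
step 1 (dt=0.01): k1=(-0.509, -0.835), k2=(-0.502, -0.836), k3=(-0.502, -0.836), k4=(-0.495, -0.837); state += dt/6·(k1+2k2+2k3+k4)
t=0.010: state=(1.735, 2.092)
t=0.020: state=(1.730, 2.083)
t=0.030: state=(1.725, 2.075)
continuing one RK4 step at a time; state shown every 10 steps (Δt=0.1):
t=0.100: state=(1.696, 2.016)
t=0.200: state=(1.664, 1.931)
t=0.300: state=(1.645, 1.847)
t=0.400: state=(1.637, 1.766)
t=0.500: state=(1.641, 1.688)
t=0.600: state=(1.654, 1.614)
t=0.700: state=(1.678, 1.545)
t=0.800: state=(1.711, 1.481)
t=0.900: state=(1.754, 1.423)
t=1.000: state=(1.807, 1.370)
t=1.100: state=(1.868, 1.324)
t=1.200: state=(1.939, 1.283)
t=1.300: state=(2.019, 1.249)
t=1.400: state=(2.108, 1.221)
t=1.500: state=(2.205, 1.199)
t=1.600: state=(2.310, 1.184)
t=1.700: state=(2.422, 1.177)
t=1.800: state=(2.541, 1.176)
t=1.900: state=(2.665, 1.183)
t=2.000: state=(2.792, 1.198)
t=2.100: state=(2.921, 1.221)
t=2.200: state=(3.049, 1.253)
t=2.300: state=(3.172, 1.295)
t=2.400: state=(3.288, 1.347)
t=2.500: state=(3.391, 1.409)
t=2.600: state=(3.479, 1.481)
t=2.700: state=(3.546, 1.563)
t=2.800: state=(3.588, 1.655)
t=2.900: state=(3.601, 1.755)
t=3.000: state=(3.584, 1.860)
t=3.060: state=(3.558, 1.925)
largest grid value and its neighbours: x(2.880)=3.60091, x(2.890)=3.60121, x(2.900)=3.60121
parabola through these three points peaks at t≈2.895 with x≈3.60125

max x = 3.601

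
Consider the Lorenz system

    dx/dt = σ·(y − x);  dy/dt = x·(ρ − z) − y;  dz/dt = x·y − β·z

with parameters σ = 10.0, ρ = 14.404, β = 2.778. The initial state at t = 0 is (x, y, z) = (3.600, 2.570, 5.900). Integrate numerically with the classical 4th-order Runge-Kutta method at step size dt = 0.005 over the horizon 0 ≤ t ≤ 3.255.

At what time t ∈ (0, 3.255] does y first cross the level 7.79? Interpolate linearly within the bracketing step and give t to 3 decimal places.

t = 0.179

t=0.000: state=(3.600, 2.570, 5.900)
step 1 (dt=0.005): k1=(-10.300, 28.044, -7.138), k2=(-9.341, 27.819, -6.904), k3=(-9.371, 27.838, -6.902), k4=(-8.440, 27.629, -6.668); state += dt/6·(k1+2k2+2k3+k4)
t=0.005: state=(3.553, 2.709, 5.865)
t=0.010: state=(3.515, 2.846, 5.833)
t=0.015: state=(3.486, 2.982, 5.804)
t=0.175: state=(5.336, 7.649, 6.684)
next step: t=0.180: state=(5.453, 7.817, 6.799) — y has crossed 7.79
linear interpolation between t=0.175 (7.64897) and t=0.180 (7.81697) → t≈0.179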